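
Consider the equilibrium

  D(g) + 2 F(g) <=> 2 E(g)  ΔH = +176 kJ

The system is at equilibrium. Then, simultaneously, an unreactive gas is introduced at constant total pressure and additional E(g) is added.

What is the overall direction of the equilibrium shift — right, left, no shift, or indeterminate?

left

Adding inert gas at constant total pressure expands the volume and lowers every reacting partial pressure. With Δn_gas = 2 − 3 = -1, Q moves away from K toward the side with fewer gas moles, so the system shifts toward the side with more gas moles — to the left.
Adding E (g), a product, drives the reaction to the left.
All effects act in the same direction — net shift to the left.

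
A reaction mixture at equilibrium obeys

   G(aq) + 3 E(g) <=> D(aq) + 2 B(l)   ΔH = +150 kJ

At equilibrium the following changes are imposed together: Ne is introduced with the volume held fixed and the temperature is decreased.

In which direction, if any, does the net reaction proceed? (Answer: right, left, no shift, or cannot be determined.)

At constant volume, adding an inert gas leaves every reacting species' partial pressure unchanged, so Q is unchanged — no shift from this change.
The forward reaction is endothermic. Lowering T favours the exothermic direction — shift to the left.
Only the nonzero effect(s) matter; the net shift is to the left.

left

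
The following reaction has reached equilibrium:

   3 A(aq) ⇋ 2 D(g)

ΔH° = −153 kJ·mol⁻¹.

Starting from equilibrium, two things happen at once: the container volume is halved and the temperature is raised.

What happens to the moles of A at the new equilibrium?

Gas moles: reactants 0, products 2 (Δn_gas = +2). Compression shifts the system toward the side with fewer moles of gas — to the left.
The forward reaction is exothermic. Raising T favours the endothermic direction — shift to the left.
The net shift is to the left. A is a reactant, so its amount increases.

increases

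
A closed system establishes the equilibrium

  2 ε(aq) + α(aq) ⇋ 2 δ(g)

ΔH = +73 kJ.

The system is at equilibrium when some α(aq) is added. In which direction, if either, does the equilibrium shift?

right

Adding α (aq), a reactant, drives the reaction to the right.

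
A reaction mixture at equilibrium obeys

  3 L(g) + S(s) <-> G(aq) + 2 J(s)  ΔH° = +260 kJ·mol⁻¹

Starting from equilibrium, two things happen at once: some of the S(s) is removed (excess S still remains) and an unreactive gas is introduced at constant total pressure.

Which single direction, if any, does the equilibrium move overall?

S is a pure solid; its activity is 1 regardless of amount, so Q is unaffected — no shift from this change.
Adding inert gas at constant total pressure expands the volume and lowers every reacting partial pressure. With Δn_gas = 0 − 3 = -3, Q moves away from K toward the side with fewer gas moles, so the system shifts toward the side with more gas moles — to the left.
Only the nonzero effect(s) matter; the net shift is to the left.

left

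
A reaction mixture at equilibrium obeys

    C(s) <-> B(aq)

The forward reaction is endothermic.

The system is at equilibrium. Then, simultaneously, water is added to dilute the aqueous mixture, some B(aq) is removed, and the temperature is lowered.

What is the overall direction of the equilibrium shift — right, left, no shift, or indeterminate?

cannot be determined

Dilution lowers every aqueous concentration by the same factor. Δn_aq = 1 − 0 = +1, so the system shifts toward the side with more dissolved moles — to the right.
Removing B (aq), a product, drives the reaction to the right.
The forward reaction is endothermic. Lowering T favours the exothermic direction — shift to the left.
The individual effects push in opposite directions; without quantitative information the net direction cannot be determined.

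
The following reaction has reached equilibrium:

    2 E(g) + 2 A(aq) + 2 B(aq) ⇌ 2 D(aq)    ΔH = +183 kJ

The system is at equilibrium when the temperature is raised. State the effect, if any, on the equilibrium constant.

increases

K depends on temperature via the van 't Hoff relation. The forward reaction is endothermic, so raising T increases K.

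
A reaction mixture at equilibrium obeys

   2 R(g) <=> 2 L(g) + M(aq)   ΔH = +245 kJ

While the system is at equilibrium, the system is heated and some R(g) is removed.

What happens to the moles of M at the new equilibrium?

cannot be determined

The forward reaction is endothermic. Raising T favours the endothermic direction — shift to the right.
Removing R (g), a reactant, drives the reaction to the left.
The two effects oppose each other, so the net shift — and hence the change in M — cannot be determined from the given information.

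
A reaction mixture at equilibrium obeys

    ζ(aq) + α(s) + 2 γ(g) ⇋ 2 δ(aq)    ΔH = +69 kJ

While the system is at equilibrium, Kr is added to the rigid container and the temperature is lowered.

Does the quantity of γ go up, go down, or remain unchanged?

At constant volume, adding an inert gas leaves every reacting species' partial pressure unchanged, so Q is unchanged — no shift from this change.
The forward reaction is endothermic. Lowering T favours the exothermic direction — shift to the left.
The net shift is to the left. γ is a reactant, so its amount increases.

increases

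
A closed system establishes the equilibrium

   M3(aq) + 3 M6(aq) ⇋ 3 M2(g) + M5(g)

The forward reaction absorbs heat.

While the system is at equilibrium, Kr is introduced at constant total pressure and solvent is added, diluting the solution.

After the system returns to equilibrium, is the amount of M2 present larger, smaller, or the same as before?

cannot be determined

Adding inert gas at constant total pressure expands the volume and lowers every reacting partial pressure. With Δn_gas = 4 − 0 = +4, Q moves away from K toward the side with fewer gas moles, so the system shifts toward the side with more gas moles — to the right.
Dilution lowers every aqueous concentration by the same factor. Δn_aq = 0 − 4 = -4, so the system shifts toward the side with more dissolved moles — to the left.
The two effects oppose each other, so the net shift — and hence the change in M2 — cannot be determined from the given information.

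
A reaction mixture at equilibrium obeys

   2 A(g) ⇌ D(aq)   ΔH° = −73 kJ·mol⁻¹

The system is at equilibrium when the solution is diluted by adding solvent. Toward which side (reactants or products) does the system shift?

Dilution lowers every aqueous concentration by the same factor. Δn_aq = 1 − 0 = +1, so the system shifts toward the side with more dissolved moles — to the right.

right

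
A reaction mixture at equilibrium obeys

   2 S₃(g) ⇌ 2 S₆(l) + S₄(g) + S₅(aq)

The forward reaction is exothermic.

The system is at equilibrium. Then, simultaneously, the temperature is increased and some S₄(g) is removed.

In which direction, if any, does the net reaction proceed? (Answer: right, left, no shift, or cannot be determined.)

The forward reaction is exothermic. Raising T favours the endothermic direction — shift to the left.
Removing S₄ (g), a product, drives the reaction to the right.
The individual effects push in opposite directions; without quantitative information the net direction cannot be determined.

cannot be determined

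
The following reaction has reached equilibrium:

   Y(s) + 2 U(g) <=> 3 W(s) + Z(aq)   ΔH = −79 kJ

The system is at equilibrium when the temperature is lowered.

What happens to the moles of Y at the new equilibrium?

decreases

The forward reaction is exothermic. Lowering T favours the exothermic direction — shift to the right.
The net shift is to the right. Y is a reactant, so its amount decreases.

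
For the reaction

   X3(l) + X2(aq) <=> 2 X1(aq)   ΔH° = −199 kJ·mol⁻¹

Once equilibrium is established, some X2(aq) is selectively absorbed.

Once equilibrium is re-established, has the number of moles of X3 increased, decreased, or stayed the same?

increases

Removing X2 (aq), a reactant, drives the reaction to the left.
The net shift is to the left. X3 is a reactant, so its amount increases.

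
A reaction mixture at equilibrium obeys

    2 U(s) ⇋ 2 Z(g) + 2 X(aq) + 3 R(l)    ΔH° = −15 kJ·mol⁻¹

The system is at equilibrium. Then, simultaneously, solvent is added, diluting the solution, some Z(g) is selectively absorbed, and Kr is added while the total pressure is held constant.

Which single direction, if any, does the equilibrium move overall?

Dilution lowers every aqueous concentration by the same factor. Δn_aq = 2 − 0 = +2, so the system shifts toward the side with more dissolved moles — to the right.
Removing Z (g), a product, drives the reaction to the right.
Adding inert gas at constant total pressure expands the volume and lowers every reacting partial pressure. With Δn_gas = 2 − 0 = +2, Q moves away from K toward the side with fewer gas moles, so the system shifts toward the side with more gas moles — to the right.
All effects act in the same direction — net shift to the right.

right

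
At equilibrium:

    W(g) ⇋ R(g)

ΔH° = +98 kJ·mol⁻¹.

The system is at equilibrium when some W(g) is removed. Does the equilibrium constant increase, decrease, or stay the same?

The equilibrium constant depends only on temperature. This perturbation may move the position of equilibrium, but since T is unchanged, K itself is unchanged.

unchanged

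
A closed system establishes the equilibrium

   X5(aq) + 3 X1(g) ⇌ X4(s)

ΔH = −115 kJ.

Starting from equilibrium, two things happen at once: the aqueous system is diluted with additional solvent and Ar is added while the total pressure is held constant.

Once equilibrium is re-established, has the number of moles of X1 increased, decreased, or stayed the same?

Dilution lowers every aqueous concentration by the same factor. Δn_aq = 0 − 1 = -1, so the system shifts toward the side with more dissolved moles — to the left.
Adding inert gas at constant total pressure expands the volume and lowers every reacting partial pressure. With Δn_gas = 0 − 3 = -3, Q moves away from K toward the side with fewer gas moles, so the system shifts toward the side with more gas moles — to the left.
The net shift is to the left. X1 is a reactant, so its amount increases.

increases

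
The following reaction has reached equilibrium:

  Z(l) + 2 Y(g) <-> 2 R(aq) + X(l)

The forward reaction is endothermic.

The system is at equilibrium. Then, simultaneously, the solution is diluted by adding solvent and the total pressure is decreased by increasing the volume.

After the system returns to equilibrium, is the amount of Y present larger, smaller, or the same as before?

cannot be determined

Dilution lowers every aqueous concentration by the same factor. Δn_aq = 2 − 0 = +2, so the system shifts toward the side with more dissolved moles — to the right.
Gas moles: reactants 2, products 0 (Δn_gas = -2). Expansion shifts the system toward the side with more moles of gas — to the left.
The two effects oppose each other, so the net shift — and hence the change in Y — cannot be determined from the given information.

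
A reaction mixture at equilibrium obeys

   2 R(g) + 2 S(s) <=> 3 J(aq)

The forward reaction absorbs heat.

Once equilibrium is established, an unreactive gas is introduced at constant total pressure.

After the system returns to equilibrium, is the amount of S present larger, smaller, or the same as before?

increases

Adding inert gas at constant total pressure expands the volume and lowers every reacting partial pressure. With Δn_gas = 0 − 2 = -2, Q moves away from K toward the side with fewer gas moles, so the system shifts toward the side with more gas moles — to the left.
The net shift is to the left. S is a reactant, so its amount increases.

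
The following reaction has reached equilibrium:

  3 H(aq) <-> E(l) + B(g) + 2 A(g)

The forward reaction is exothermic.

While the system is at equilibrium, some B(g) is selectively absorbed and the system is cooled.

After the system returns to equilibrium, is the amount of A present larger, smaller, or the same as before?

increases

Removing B (g), a product, drives the reaction to the right.
The forward reaction is exothermic. Lowering T favours the exothermic direction — shift to the right.
The net shift is to the right. A is a product, so its amount increases.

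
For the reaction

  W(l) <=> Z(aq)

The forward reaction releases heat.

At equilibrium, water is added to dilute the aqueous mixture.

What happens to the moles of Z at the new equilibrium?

increases

Dilution lowers every aqueous concentration by the same factor. Δn_aq = 1 − 0 = +1, so the system shifts toward the side with more dissolved moles — to the right.
The net shift is to the right. Z is a product, so its amount increases.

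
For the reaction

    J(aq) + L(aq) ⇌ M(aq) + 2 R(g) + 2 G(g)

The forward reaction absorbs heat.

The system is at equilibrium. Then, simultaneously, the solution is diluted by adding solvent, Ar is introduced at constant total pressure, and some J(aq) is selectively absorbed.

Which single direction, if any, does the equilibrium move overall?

cannot be determined

Dilution lowers every aqueous concentration by the same factor. Δn_aq = 1 − 2 = -1, so the system shifts toward the side with more dissolved moles — to the left.
Adding inert gas at constant total pressure expands the volume and lowers every reacting partial pressure. With Δn_gas = 4 − 0 = +4, Q moves away from K toward the side with fewer gas moles, so the system shifts toward the side with more gas moles — to the right.
Removing J (aq), a reactant, drives the reaction to the left.
The individual effects push in opposite directions; without quantitative information the net direction cannot be determined.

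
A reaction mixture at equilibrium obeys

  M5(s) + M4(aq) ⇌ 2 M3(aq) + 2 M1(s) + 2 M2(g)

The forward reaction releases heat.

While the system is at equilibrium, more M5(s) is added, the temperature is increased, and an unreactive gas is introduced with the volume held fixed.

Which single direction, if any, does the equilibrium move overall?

left

M5 is a pure solid; its activity is 1 regardless of amount, so Q is unaffected — no shift from this change.
The forward reaction is exothermic. Raising T favours the endothermic direction — shift to the left.
At constant volume, adding an inert gas leaves every reacting species' partial pressure unchanged, so Q is unchanged — no shift from this change.
Only the nonzero effect(s) matter; the net shift is to the left.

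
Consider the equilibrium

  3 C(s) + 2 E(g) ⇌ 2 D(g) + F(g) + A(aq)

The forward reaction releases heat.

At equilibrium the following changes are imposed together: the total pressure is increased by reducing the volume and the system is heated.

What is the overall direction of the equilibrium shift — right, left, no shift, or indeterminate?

left

Gas moles: reactants 2, products 3 (Δn_gas = +1). Compression shifts the system toward the side with fewer moles of gas — to the left.
The forward reaction is exothermic. Raising T favours the endothermic direction — shift to the left.
All effects act in the same direction — net shift to the left.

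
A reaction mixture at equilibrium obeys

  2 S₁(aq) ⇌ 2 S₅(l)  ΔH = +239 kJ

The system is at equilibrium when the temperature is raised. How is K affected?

increases

K depends on temperature via the van 't Hoff relation. The forward reaction is endothermic, so raising T increases K.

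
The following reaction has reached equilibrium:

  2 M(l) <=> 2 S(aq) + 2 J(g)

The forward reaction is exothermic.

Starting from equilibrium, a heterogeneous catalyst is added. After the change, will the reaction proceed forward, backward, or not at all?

A catalyst speeds both forward and reverse rates equally; it changes neither Q nor K — no shift from this change.

no shift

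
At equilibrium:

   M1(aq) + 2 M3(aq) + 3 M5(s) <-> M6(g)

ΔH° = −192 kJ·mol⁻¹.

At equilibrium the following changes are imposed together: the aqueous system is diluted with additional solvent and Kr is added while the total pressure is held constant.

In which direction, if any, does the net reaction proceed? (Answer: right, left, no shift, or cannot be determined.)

cannot be determined

Dilution lowers every aqueous concentration by the same factor. Δn_aq = 0 − 3 = -3, so the system shifts toward the side with more dissolved moles — to the left.
Adding inert gas at constant total pressure expands the volume and lowers every reacting partial pressure. With Δn_gas = 1 − 0 = +1, Q moves away from K toward the side with fewer gas moles, so the system shifts toward the side with more gas moles — to the right.
The individual effects push in opposite directions; without quantitative information the net direction cannot be determined.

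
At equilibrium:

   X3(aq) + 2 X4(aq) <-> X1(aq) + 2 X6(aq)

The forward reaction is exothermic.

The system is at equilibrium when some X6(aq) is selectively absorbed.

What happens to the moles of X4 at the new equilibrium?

decreases

Removing X6 (aq), a product, drives the reaction to the right.
The net shift is to the right. X4 is a reactant, so its amount decreases.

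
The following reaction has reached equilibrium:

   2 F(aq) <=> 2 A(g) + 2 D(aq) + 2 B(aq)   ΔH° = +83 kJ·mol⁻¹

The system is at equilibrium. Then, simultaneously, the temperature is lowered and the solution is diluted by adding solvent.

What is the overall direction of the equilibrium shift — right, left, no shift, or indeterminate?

cannot be determined

The forward reaction is endothermic. Lowering T favours the exothermic direction — shift to the left.
Dilution lowers every aqueous concentration by the same factor. Δn_aq = 4 − 2 = +2, so the system shifts toward the side with more dissolved moles — to the right.
The individual effects push in opposite directions; without quantitative information the net direction cannot be determined.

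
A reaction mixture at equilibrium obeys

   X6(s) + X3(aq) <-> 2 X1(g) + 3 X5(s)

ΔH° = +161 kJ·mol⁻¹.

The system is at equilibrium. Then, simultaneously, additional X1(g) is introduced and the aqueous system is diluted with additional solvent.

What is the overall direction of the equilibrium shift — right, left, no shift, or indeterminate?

left

Adding X1 (g), a product, drives the reaction to the left.
Dilution lowers every aqueous concentration by the same factor. Δn_aq = 0 − 1 = -1, so the system shifts toward the side with more dissolved moles — to the left.
All effects act in the same direction — net shift to the left.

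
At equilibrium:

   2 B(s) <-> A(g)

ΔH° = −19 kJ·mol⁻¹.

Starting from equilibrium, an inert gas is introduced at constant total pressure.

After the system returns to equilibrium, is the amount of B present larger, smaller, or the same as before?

Adding inert gas at constant total pressure expands the volume and lowers every reacting partial pressure. With Δn_gas = 1 − 0 = +1, Q moves away from K toward the side with fewer gas moles, so the system shifts toward the side with more gas moles — to the right.
The net shift is to the right. B is a reactant, so its amount decreases.

decreases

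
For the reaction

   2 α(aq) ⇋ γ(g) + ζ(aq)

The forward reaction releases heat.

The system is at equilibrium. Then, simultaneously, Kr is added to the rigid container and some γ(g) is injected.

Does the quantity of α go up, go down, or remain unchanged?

increases

At constant volume, adding an inert gas leaves every reacting species' partial pressure unchanged, so Q is unchanged — no shift from this change.
Adding γ (g), a product, drives the reaction to the left.
The net shift is to the left. α is a reactant, so its amount increases.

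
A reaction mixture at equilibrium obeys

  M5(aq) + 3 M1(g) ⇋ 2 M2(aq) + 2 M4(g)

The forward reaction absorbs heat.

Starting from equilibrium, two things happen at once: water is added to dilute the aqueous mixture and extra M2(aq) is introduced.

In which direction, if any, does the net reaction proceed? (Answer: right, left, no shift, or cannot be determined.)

cannot be determined

Dilution lowers every aqueous concentration by the same factor. Δn_aq = 2 − 1 = +1, so the system shifts toward the side with more dissolved moles — to the right.
Adding M2 (aq), a product, drives the reaction to the left.
The individual effects push in opposite directions; without quantitative information the net direction cannot be determined.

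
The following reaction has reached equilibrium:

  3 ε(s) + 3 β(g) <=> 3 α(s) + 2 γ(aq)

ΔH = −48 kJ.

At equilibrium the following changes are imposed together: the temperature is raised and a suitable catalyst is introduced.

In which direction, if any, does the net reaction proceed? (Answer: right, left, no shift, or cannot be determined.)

left

The forward reaction is exothermic. Raising T favours the endothermic direction — shift to the left.
A catalyst speeds both forward and reverse rates equally; it changes neither Q nor K — no shift from this change.
Only the nonzero effect(s) matter; the net shift is to the left.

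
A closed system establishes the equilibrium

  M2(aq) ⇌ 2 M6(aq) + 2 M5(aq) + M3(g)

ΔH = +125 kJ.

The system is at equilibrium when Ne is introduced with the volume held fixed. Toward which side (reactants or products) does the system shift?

no shift

At constant volume, adding an inert gas leaves every reacting species' partial pressure unchanged, so Q is unchanged — no shift from this change.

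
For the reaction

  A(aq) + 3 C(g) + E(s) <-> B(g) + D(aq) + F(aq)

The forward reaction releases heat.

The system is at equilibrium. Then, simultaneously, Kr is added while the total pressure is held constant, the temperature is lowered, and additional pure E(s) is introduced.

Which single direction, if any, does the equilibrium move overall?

cannot be determined

Adding inert gas at constant total pressure expands the volume and lowers every reacting partial pressure. With Δn_gas = 1 − 3 = -2, Q moves away from K toward the side with fewer gas moles, so the system shifts toward the side with more gas moles — to the left.
The forward reaction is exothermic. Lowering T favours the exothermic direction — shift to the right.
E is a pure solid; its activity is 1 regardless of amount, so Q is unaffected — no shift from this change.
The individual effects push in opposite directions; without quantitative information the net direction cannot be determined.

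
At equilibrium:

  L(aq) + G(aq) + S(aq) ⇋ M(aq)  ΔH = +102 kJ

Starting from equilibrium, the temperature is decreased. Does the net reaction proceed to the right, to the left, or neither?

The forward reaction is endothermic. Lowering T favours the exothermic direction — shift to the left.

left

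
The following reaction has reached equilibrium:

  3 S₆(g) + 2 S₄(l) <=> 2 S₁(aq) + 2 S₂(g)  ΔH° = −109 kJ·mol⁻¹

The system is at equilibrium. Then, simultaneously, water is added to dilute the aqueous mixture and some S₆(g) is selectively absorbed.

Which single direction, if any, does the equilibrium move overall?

Dilution lowers every aqueous concentration by the same factor. Δn_aq = 2 − 0 = +2, so the system shifts toward the side with more dissolved moles — to the right.
Removing S₆ (g), a reactant, drives the reaction to the left.
The individual effects push in opposite directions; without quantitative information the net direction cannot be determined.

cannot be determined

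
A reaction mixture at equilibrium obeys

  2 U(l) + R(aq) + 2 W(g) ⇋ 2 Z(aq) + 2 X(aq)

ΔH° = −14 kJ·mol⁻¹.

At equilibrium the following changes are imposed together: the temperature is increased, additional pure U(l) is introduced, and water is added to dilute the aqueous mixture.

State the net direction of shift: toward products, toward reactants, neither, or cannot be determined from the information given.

cannot be determined

The forward reaction is exothermic. Raising T favours the endothermic direction — shift to the left.
U is a pure liquid; its activity is 1 regardless of amount, so Q is unaffected — no shift from this change.
Dilution lowers every aqueous concentration by the same factor. Δn_aq = 4 − 1 = +3, so the system shifts toward the side with more dissolved moles — to the right.
The individual effects push in opposite directions; without quantitative information the net direction cannot be determined.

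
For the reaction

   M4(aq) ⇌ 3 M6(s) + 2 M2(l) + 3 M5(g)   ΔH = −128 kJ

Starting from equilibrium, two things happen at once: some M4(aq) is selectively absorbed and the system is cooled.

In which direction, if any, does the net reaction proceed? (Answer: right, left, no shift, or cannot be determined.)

cannot be determined

Removing M4 (aq), a reactant, drives the reaction to the left.
The forward reaction is exothermic. Lowering T favours the exothermic direction — shift to the right.
The individual effects push in opposite directions; without quantitative information the net direction cannot be determined.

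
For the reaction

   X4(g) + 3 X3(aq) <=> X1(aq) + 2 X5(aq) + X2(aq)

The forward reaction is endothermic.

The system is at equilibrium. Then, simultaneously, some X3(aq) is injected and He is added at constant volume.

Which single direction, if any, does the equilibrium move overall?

Adding X3 (aq), a reactant, drives the reaction to the right.
At constant volume, adding an inert gas leaves every reacting species' partial pressure unchanged, so Q is unchanged — no shift from this change.
Only the nonzero effect(s) matter; the net shift is to the right.

right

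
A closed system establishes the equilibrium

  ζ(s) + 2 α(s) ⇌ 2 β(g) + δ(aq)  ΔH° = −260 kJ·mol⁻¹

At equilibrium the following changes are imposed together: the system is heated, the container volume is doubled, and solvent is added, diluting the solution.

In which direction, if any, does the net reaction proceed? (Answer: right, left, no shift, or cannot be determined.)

The forward reaction is exothermic. Raising T favours the endothermic direction — shift to the left.
Gas moles: reactants 0, products 2 (Δn_gas = +2). Expansion shifts the system toward the side with more moles of gas — to the right.
Dilution lowers every aqueous concentration by the same factor. Δn_aq = 1 − 0 = +1, so the system shifts toward the side with more dissolved moles — to the right.
The individual effects push in opposite directions; without quantitative information the net direction cannot be determined.

cannot be determined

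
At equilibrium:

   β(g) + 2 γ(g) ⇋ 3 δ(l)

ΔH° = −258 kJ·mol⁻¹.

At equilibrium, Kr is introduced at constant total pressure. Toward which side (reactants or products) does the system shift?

left

Adding inert gas at constant total pressure expands the volume and lowers every reacting partial pressure. With Δn_gas = 0 − 3 = -3, Q moves away from K toward the side with fewer gas moles, so the system shifts toward the side with more gas moles — to the left.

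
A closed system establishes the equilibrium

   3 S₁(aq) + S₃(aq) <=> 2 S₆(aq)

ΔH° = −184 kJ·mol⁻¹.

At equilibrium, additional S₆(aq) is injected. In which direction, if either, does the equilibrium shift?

left

Adding S₆ (aq), a product, drives the reaction to the left.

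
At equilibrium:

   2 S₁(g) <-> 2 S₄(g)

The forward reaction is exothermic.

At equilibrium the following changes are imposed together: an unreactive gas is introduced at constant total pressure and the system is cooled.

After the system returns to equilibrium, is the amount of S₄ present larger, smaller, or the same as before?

Adding inert gas at constant total pressure expands the volume, scaling every reacting partial pressure by the same factor. Δn_gas = 2 − 2 = 0, so Q is unchanged — no shift.
The forward reaction is exothermic. Lowering T favours the exothermic direction — shift to the right.
The net shift is to the right. S₄ is a product, so its amount increases.

increases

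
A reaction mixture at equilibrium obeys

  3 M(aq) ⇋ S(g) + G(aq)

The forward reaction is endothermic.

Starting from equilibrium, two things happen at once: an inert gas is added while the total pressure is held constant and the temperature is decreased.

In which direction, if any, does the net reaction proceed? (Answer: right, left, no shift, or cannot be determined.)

cannot be determined

Adding inert gas at constant total pressure expands the volume and lowers every reacting partial pressure. With Δn_gas = 1 − 0 = +1, Q moves away from K toward the side with fewer gas moles, so the system shifts toward the side with more gas moles — to the right.
The forward reaction is endothermic. Lowering T favours the exothermic direction — shift to the left.
The individual effects push in opposite directions; without quantitative information the net direction cannot be determined.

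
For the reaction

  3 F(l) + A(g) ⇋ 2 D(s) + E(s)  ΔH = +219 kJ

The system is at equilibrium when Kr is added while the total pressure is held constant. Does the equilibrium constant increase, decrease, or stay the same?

unchanged

The equilibrium constant depends only on temperature. This perturbation may move the position of equilibrium, but since T is unchanged, K itself is unchanged.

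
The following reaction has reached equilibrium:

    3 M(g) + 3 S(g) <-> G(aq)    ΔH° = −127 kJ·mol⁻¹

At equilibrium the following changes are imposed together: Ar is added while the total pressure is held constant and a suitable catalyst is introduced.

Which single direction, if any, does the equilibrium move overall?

left

Adding inert gas at constant total pressure expands the volume and lowers every reacting partial pressure. With Δn_gas = 0 − 6 = -6, Q moves away from K toward the side with fewer gas moles, so the system shifts toward the side with more gas moles — to the left.
A catalyst speeds both forward and reverse rates equally; it changes neither Q nor K — no shift from this change.
Only the nonzero effect(s) matter; the net shift is to the left.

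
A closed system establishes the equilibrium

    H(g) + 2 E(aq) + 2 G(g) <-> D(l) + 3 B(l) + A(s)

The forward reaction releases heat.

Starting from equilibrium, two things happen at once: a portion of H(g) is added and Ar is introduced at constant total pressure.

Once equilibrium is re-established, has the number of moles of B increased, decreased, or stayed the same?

cannot be determined

Adding H (g), a reactant, drives the reaction to the right.
Adding inert gas at constant total pressure expands the volume and lowers every reacting partial pressure. With Δn_gas = 0 − 3 = -3, Q moves away from K toward the side with fewer gas moles, so the system shifts toward the side with more gas moles — to the left.
The two effects oppose each other, so the net shift — and hence the change in B — cannot be determined from the given information.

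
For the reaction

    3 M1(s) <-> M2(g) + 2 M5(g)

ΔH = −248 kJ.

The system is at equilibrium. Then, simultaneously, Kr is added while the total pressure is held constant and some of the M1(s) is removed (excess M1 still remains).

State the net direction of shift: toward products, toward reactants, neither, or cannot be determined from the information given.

right

Adding inert gas at constant total pressure expands the volume and lowers every reacting partial pressure. With Δn_gas = 3 − 0 = +3, Q moves away from K toward the side with fewer gas moles, so the system shifts toward the side with more gas moles — to the right.
M1 is a pure solid; its activity is 1 regardless of amount, so Q is unaffected — no shift from this change.
Only the nonzero effect(s) matter; the net shift is to the right.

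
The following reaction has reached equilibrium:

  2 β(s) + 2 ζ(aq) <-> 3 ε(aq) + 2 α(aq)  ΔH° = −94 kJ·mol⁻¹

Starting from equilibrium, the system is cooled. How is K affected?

K depends on temperature via the van 't Hoff relation. The forward reaction is exothermic, so lowering T increases K.

increases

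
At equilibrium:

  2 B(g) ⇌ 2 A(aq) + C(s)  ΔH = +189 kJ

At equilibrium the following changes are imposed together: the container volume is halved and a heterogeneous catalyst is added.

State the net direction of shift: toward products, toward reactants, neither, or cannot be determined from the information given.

right

Gas moles: reactants 2, products 0 (Δn_gas = -2). Compression shifts the system toward the side with fewer moles of gas — to the right.
A catalyst speeds both forward and reverse rates equally; it changes neither Q nor K — no shift from this change.
Only the nonzero effect(s) matter; the net shift is to the right.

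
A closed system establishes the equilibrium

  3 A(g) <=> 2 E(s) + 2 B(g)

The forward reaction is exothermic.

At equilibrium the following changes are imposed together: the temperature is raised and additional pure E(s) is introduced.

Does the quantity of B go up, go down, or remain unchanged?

decreases

The forward reaction is exothermic. Raising T favours the endothermic direction — shift to the left.
E is a pure solid; its activity is 1 regardless of amount, so Q is unaffected — no shift from this change.
The net shift is to the left. B is a product, so its amount decreases.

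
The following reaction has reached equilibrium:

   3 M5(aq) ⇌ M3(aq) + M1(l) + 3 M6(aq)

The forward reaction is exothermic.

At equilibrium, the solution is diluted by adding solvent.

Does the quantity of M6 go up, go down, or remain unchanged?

increases

Dilution lowers every aqueous concentration by the same factor. Δn_aq = 4 − 3 = +1, so the system shifts toward the side with more dissolved moles — to the right.
The net shift is to the right. M6 is a product, so its amount increases.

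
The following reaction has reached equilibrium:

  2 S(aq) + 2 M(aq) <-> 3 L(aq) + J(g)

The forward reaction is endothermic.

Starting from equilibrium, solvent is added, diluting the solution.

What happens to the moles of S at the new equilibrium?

increases

Dilution lowers every aqueous concentration by the same factor. Δn_aq = 3 − 4 = -1, so the system shifts toward the side with more dissolved moles — to the left.
The net shift is to the left. S is a reactant, so its amount increases.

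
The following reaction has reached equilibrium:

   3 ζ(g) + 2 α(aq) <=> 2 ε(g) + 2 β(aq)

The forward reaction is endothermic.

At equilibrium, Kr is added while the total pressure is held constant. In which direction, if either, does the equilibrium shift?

left

Adding inert gas at constant total pressure expands the volume and lowers every reacting partial pressure. With Δn_gas = 2 − 3 = -1, Q moves away from K toward the side with fewer gas moles, so the system shifts toward the side with more gas moles — to the left.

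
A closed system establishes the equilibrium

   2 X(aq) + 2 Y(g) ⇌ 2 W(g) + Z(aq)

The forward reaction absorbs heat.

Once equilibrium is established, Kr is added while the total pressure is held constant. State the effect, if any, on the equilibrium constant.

The equilibrium constant depends only on temperature. This perturbation changes neither the position of equilibrium nor K.

unchanged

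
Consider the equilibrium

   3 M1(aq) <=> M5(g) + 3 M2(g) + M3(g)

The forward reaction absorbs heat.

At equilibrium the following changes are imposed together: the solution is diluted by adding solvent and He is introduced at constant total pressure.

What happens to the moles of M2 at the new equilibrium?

cannot be determined

Dilution lowers every aqueous concentration by the same factor. Δn_aq = 0 − 3 = -3, so the system shifts toward the side with more dissolved moles — to the left.
Adding inert gas at constant total pressure expands the volume and lowers every reacting partial pressure. With Δn_gas = 5 − 0 = +5, Q moves away from K toward the side with fewer gas moles, so the system shifts toward the side with more gas moles — to the right.
The two effects oppose each other, so the net shift — and hence the change in M2 — cannot be determined from the given information.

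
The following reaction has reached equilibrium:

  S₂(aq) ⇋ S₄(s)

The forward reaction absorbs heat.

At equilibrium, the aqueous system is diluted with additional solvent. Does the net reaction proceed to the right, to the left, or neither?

Dilution lowers every aqueous concentration by the same factor. Δn_aq = 0 − 1 = -1, so the system shifts toward the side with more dissolved moles — to the left.

left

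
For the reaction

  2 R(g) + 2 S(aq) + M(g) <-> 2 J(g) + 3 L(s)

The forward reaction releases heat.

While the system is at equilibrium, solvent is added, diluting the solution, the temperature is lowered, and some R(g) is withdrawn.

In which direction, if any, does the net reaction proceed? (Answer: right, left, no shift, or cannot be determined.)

Dilution lowers every aqueous concentration by the same factor. Δn_aq = 0 − 2 = -2, so the system shifts toward the side with more dissolved moles — to the left.
The forward reaction is exothermic. Lowering T favours the exothermic direction — shift to the right.
Removing R (g), a reactant, drives the reaction to the left.
The individual effects push in opposite directions; without quantitative information the net direction cannot be determined.

cannot be determined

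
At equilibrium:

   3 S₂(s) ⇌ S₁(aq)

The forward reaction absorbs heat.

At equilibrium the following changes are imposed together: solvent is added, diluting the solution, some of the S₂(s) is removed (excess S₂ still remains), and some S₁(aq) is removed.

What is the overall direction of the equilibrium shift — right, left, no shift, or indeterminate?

Dilution lowers every aqueous concentration by the same factor. Δn_aq = 1 − 0 = +1, so the system shifts toward the side with more dissolved moles — to the right.
S₂ is a pure solid; its activity is 1 regardless of amount, so Q is unaffected — no shift from this change.
Removing S₁ (aq), a product, drives the reaction to the right.
Only the nonzero effect(s) matter; the net shift is to the right.

right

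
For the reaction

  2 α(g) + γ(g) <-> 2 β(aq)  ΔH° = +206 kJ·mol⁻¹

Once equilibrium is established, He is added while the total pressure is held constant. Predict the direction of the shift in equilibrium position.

Adding inert gas at constant total pressure expands the volume and lowers every reacting partial pressure. With Δn_gas = 0 − 3 = -3, Q moves away from K toward the side with fewer gas moles, so the system shifts toward the side with more gas moles — to the left.

left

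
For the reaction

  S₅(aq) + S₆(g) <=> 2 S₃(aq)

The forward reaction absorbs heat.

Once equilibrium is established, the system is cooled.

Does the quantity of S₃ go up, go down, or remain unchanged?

The forward reaction is endothermic. Lowering T favours the exothermic direction — shift to the left.
The net shift is to the left. S₃ is a product, so its amount decreases.

decreases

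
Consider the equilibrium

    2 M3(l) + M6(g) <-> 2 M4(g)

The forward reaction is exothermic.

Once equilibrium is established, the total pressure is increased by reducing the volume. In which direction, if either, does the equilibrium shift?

left

Gas moles: reactants 1, products 2 (Δn_gas = +1). Compression shifts the system toward the side with fewer moles of gas — to the left.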